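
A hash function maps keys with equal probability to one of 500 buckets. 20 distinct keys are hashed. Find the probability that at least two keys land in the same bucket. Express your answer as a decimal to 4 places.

0.3196

It's easier to compute the probability that all 20 are distinct.
P(all distinct) = 500/500 · 499/500 · ··· · 481/500 ≈ 0.6804.
So the probability of at least one match is 1 − 0.6804 = 0.3196.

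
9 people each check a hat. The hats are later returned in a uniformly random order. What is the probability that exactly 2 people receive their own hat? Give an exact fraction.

Choose which 2 of the 9 are fixed: C(9,2) = 36 ways.
The remaining 7 must have no fixed point: D(7) = 1854.
P = 36·1854/362880 = 103/560.

103/560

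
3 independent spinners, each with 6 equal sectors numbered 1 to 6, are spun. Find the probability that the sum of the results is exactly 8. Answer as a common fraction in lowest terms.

There are 6^3 = 216 equally likely outcomes.
The number of ordered 3-tuples from {1,…,6} summing to 8 is 21.
P(sum = 8) = 21/216 = 7/72.

7/72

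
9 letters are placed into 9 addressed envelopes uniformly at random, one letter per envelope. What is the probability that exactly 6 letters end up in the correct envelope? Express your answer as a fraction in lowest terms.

Choose which 6 of the 9 are fixed: C(9,6) = 84 ways.
The remaining 3 must have no fixed point: D(3) = 2.
P = 84·2/362880 = 1/2160.

1/2160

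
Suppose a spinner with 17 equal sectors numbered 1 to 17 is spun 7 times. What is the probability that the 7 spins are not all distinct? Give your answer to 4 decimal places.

P(all 7 different) = 17/17 · 16/17 · ··· · 11/17 ≈ 0.2389.
P(at least two equal) = 1 − 0.2389 = 0.7611.

0.7611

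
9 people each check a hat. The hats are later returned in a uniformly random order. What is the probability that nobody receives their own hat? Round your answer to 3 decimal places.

This is the derangement probability: permutations of 9 with no fixed point.
D(9) = 9! · (1 − 1/1! + 1/2! − ··· + (−1)^9/9!) = 133496.
P = 133496/362880 = 16687/45360 ≈ 0.368.

0.368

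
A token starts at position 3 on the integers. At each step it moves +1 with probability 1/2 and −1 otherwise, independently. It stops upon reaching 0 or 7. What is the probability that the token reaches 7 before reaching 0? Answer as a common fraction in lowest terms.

3/7

With a fair step, P(i) = ½P(i−1) + ½P(i+1) with P(0)=0, P(7)=1 has the linear solution P(i) = i/7.
P(3) = 3/7.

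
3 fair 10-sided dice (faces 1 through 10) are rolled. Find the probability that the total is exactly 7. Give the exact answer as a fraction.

There are 10^3 = 1000 equally likely outcomes.
The number of ordered 3-tuples from {1,…,10} summing to 7 is 15.
P(sum = 7) = 15/1000 = 3/200.

3/200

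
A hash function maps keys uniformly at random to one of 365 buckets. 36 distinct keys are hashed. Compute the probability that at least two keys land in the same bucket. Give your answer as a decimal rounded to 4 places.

It's easier to compute the probability that all 36 are distinct.
P(all distinct) = 365/365 · 364/365 · ··· · 330/365 ≈ 0.1678.
So the probability of at least one match is 1 − 0.1678 = 0.8322.

0.8322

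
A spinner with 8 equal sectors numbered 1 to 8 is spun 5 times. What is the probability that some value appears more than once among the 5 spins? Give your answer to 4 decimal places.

P(all 5 different) = 8/8 · 7/8 · ··· · 4/8 ≈ 0.2051.
P(at least two equal) = 1 − 0.2051 = 0.7949.

0.7949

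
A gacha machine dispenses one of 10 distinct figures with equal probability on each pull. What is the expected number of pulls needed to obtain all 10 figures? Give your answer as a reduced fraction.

After i distinct types are collected, each trial gives a new one with probability (10−i)/10, so the expected wait for the next new type is 10/(10−i).
E = 10/10 + 10/9 + 10/8 + 10/7 + 10/6 + 10/5 + 10/4 + 10/3 + 10/2 + 10/1 = 7381/252.

7381/252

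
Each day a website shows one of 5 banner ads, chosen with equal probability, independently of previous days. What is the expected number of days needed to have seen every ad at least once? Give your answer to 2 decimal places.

11.42

After i distinct types are collected, each trial gives a new one with probability (5−i)/5, so the expected wait for the next new type is 5/(5−i).
E = 5/5 + 5/4 + 5/3 + 5/2 + 5/1 = 137/12 ≈ 11.42.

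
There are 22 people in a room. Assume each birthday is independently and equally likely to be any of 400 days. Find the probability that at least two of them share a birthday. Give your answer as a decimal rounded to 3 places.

0.445

It's easier to compute the probability that all 22 are distinct.
P(all distinct) = 400/400 · 399/400 · ··· · 379/400 ≈ 0.555.
So the probability of at least one match is 1 − 0.555 = 0.445.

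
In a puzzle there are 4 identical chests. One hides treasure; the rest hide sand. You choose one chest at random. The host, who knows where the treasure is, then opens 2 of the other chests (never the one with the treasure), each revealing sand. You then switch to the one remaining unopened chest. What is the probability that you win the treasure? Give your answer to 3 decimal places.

Your original chest holds the treasure with probability 1/4, so the other 3 collectively hold it with probability 3/4.
The host can always find 2 empty chests to open, so the reveals don't change that 3/4; it is now spread over the 1 remaining unopened chest.
P(win by switching) = (3/4) · (1/1) = 3/4 ≈ 0.750.

0.750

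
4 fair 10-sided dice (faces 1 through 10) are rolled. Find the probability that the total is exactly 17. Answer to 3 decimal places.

There are 10^4 = 10000 equally likely outcomes.
The number of ordered 4-tuples from {1,…,10} summing to 17 is 480.
P(sum = 17) = 480/10000 = 6/125 ≈ 0.048.

0.048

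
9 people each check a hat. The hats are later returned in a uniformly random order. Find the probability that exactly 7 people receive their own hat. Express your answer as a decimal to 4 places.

Choose which 7 of the 9 are fixed: C(9,7) = 36 ways.
The remaining 2 must have no fixed point: D(2) = 1.
P = 36·1/362880 = 1/10080 ≈ 0.0001.

0.0001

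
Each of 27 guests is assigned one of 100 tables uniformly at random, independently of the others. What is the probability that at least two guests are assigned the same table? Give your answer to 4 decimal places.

0.9791

It's easier to compute the probability that all 27 are distinct.
P(all distinct) = 100/100 · 99/100 · ··· · 74/100 ≈ 0.0209.
So the probability of at least one match is 1 − 0.0209 = 0.9791.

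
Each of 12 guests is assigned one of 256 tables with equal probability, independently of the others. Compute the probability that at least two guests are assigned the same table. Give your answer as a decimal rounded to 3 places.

It's easier to compute the probability that all 12 are distinct.
P(all distinct) = 256/256 · 255/256 · ··· · 245/256 ≈ 0.770.
So the probability of at least one match is 1 − 0.770 = 0.230.

0.230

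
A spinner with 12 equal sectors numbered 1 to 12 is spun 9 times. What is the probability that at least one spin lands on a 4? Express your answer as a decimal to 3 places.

P(no spin lands on a 4) = (11/12)^9 ≈ 0.457.
P(at least one) = 1 − 0.457 = 0.543.

0.543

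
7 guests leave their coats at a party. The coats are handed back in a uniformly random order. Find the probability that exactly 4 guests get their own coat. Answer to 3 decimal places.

Choose which 4 of the 7 are fixed: C(7,4) = 35 ways.
The remaining 3 must have no fixed point: D(3) = 2.
P = 35·2/5040 = 1/72 ≈ 0.014.

0.014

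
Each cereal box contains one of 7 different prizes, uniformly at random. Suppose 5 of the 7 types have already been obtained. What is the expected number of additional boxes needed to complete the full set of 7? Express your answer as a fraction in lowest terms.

Starting from 5 distinct types, each trial gives a new one with probability (7−i)/7 when i types are held, so the wait for the next new type is 7/(7−i).
E = 7/2 + 7/1 = 21/2.

21/2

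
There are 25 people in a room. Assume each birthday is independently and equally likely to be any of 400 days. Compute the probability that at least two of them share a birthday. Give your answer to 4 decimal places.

It's easier to compute the probability that all 25 are distinct.
P(all distinct) = 400/400 · 399/400 · ··· · 376/400 ≈ 0.4650.
So the probability of at least one match is 1 − 0.4650 = 0.5350.

0.5350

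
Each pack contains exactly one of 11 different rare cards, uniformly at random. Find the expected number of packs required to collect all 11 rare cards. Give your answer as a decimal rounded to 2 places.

After i distinct types are collected, each trial gives a new one with probability (11−i)/11, so the expected wait for the next new type is 11/(11−i).
E = 11/11 + 11/10 + 11/9 + 11/8 + 11/7 + 11/6 + 11/5 + 11/4 + 11/3 + 11/2 + 11/1 = 83711/2520 ≈ 33.22.

33.22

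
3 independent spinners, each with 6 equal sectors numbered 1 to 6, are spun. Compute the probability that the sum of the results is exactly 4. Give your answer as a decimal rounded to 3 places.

0.014

There are 6^3 = 216 equally likely outcomes.
The number of ordered 3-tuples from {1,…,6} summing to 4 is 3.
P(sum = 4) = 3/216 = 1/72 ≈ 0.014.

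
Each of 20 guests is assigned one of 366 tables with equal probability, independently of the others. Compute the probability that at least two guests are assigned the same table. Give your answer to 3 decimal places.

It's easier to compute the probability that all 20 are distinct.
P(all distinct) = 366/366 · 365/366 · ··· · 347/366 ≈ 0.589.
So the probability of at least one match is 1 − 0.589 = 0.411.

0.411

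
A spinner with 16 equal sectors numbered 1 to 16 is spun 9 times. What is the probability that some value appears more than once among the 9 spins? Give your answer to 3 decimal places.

0.940

P(all 9 different) = 16/16 · 15/16 · ··· · 8/16 ≈ 0.060.
P(at least two equal) = 1 − 0.060 = 0.940.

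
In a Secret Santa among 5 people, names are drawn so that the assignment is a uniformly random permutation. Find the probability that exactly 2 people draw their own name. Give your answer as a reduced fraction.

Choose which 2 of the 5 are fixed: C(5,2) = 10 ways.
The remaining 3 must have no fixed point: D(3) = 2.
P = 10·2/120 = 1/6.

1/6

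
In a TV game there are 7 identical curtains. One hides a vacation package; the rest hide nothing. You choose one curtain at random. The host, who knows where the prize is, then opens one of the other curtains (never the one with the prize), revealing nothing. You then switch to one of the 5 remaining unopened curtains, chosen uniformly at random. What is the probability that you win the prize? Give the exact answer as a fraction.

6/35

Your original curtain holds the prize with probability 1/7, so the other 6 collectively hold it with probability 6/7.
The host can always find an empty curtain to open, so this doesn't change that 6/7; it is now spread over the 5 remaining unopened curtains.
P(win by switching) = (6/7) · (1/5) = 6/35.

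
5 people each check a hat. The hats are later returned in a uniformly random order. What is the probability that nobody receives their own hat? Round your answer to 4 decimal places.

0.3667

This is the derangement probability: permutations of 5 with no fixed point.
D(5) = 5! · (1 − 1/1! + 1/2! − ··· + (−1)^5/5!) = 44.
P = 44/120 = 11/30 ≈ 0.3667.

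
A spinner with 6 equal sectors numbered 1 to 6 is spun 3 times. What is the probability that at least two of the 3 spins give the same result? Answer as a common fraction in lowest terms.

4/9

P(all 3 different) = 6/6 · 5/6 · ··· · 4/6 = 5/9.
P(at least two equal) = 1 − 5/9 = 4/9.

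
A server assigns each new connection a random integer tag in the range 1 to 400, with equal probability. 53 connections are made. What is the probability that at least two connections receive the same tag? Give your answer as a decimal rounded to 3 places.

0.973

It's easier to compute the probability that all 53 are distinct.
P(all distinct) = 400/400 · 399/400 · ··· · 348/400 ≈ 0.027.
So the probability of at least one match is 1 − 0.027 = 0.973.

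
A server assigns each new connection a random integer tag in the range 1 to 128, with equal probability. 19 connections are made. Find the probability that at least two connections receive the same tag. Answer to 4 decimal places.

It's easier to compute the probability that all 19 are distinct.
P(all distinct) = 128/128 · 127/128 · ··· · 110/128 ≈ 0.2453.
So the probability of at least one match is 1 − 0.2453 = 0.7547.

0.7547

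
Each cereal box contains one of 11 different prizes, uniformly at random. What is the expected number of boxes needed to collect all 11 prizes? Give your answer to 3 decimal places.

33.219

After i distinct types are collected, each trial gives a new one with probability (11−i)/11, so the expected wait for the next new type is 11/(11−i).
E = 11/11 + 11/10 + 11/9 + 11/8 + 11/7 + 11/6 + 11/5 + 11/4 + 11/3 + 11/2 + 11/1 = 83711/2520 ≈ 33.219.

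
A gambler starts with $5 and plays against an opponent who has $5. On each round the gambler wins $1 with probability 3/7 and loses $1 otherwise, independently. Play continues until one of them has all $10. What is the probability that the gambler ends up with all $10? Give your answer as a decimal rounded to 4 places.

Let r = q/p = (4/7)/(3/7) = 4/3. The recurrence P(i) = p·P(i+1) + q·P(i−1) with P(0)=0, P(10)=1 gives P(i) = (1 − r^i)/(1 − r^10).
P(5) = (1 − (4/3)^5) / (1 − (4/3)^10) = 243/1267 ≈ 0.1918.

0.1918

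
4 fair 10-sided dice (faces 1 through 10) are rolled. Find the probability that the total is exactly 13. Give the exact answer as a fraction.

There are 10^4 = 10000 equally likely outcomes.
The number of ordered 4-tuples from {1,…,10} summing to 13 is 220.
P(sum = 13) = 220/10000 = 11/500.

11/500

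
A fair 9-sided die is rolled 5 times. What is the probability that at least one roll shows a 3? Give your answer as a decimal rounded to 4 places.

P(no roll shows a 3) = (8/9)^5 ≈ 0.5549.
P(at least one) = 1 − 0.5549 = 0.4451.

0.4451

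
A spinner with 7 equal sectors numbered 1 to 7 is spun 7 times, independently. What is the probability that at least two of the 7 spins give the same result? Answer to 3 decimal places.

P(all 7 different) = 7/7 · 6/7 · ··· · 1/7 ≈ 0.006.
P(at least two equal) = 1 − 0.006 = 0.994.

0.994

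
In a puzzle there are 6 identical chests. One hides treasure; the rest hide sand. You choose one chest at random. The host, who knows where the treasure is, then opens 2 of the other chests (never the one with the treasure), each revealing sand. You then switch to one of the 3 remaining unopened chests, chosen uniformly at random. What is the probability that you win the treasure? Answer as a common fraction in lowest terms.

5/18

Your original chest holds the treasure with probability 1/6, so the other 5 collectively hold it with probability 5/6.
The host can always find 2 empty chests to open, so the reveals don't change that 5/6; it is now spread over the 3 remaining unopened chests.
P(win by switching) = (5/6) · (1/3) = 5/18.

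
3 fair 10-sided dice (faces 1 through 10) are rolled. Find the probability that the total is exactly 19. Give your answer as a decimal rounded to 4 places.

There are 10^3 = 1000 equally likely outcomes.
The number of ordered 3-tuples from {1,…,10} summing to 19 is 69.
P(sum = 19) = 69/1000 ≈ 0.0690.

0.0690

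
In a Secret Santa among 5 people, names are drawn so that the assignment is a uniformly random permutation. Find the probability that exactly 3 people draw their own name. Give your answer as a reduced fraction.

Choose which 3 of the 5 are fixed: C(5,3) = 10 ways.
The remaining 2 must have no fixed point: D(2) = 1.
P = 10·1/120 = 1/12.

1/12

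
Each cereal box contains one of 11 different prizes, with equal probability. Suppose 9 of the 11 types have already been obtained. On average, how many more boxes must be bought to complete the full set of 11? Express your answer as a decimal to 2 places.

Starting from 9 distinct types, each trial gives a new one with probability (11−i)/11 when i types are held, so the wait for the next new type is 11/(11−i).
E = 11/2 + 11/1 = 33/2 ≈ 16.50.

16.50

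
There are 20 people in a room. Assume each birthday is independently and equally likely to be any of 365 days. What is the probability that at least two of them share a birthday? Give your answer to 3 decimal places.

It's easier to compute the probability that all 20 are distinct.
P(all distinct) = 365/365 · 364/365 · ··· · 346/365 ≈ 0.589.
So the probability of at least one match is 1 − 0.589 = 0.411.

0.411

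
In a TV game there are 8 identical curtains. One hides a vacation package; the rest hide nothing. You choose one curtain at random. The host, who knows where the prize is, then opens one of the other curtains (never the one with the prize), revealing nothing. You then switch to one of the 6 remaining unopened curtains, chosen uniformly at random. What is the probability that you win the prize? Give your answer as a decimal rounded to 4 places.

0.1458

Your original curtain holds the prize with probability 1/8, so the other 7 collectively hold it with probability 7/8.
The host can always find an empty curtain to open, so this doesn't change that 7/8; it is now spread over the 6 remaining unopened curtains.
P(win by switching) = (7/8) · (1/6) = 7/48 ≈ 0.1458.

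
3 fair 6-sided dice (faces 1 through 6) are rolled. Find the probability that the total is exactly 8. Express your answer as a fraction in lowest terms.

There are 6^3 = 216 equally likely outcomes.
The number of ordered 3-tuples from {1,…,6} summing to 8 is 21.
P(sum = 8) = 21/216 = 7/72.

7/72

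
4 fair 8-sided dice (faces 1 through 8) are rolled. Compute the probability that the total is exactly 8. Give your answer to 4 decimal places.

0.0085

There are 8^4 = 4096 equally likely outcomes.
The number of ordered 4-tuples from {1,…,8} summing to 8 is 35.
P(sum = 8) = 35/4096 ≈ 0.0085.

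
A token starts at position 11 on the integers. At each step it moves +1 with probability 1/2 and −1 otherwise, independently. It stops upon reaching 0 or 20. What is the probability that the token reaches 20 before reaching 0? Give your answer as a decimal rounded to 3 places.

With a fair step, P(i) = ½P(i−1) + ½P(i+1) with P(0)=0, P(20)=1 has the linear solution P(i) = i/20.
P(11) = 11/20 ≈ 0.550.

0.550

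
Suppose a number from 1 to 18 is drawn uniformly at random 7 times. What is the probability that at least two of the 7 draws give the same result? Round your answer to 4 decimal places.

0.7380

P(all 7 different) = 18/18 · 17/18 · ··· · 12/18 ≈ 0.2620.
P(at least two equal) = 1 − 0.2620 = 0.7380.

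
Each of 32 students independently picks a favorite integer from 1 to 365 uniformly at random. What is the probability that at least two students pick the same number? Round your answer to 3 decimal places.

0.753

It's easier to compute the probability that all 32 are distinct.
P(all distinct) = 365/365 · 364/365 · ··· · 334/365 ≈ 0.247.
So the probability of at least one match is 1 − 0.247 = 0.753.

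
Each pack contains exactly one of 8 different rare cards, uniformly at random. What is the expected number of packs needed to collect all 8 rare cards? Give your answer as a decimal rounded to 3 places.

21.743

After i distinct types are collected, each trial gives a new one with probability (8−i)/8, so the expected wait for the next new type is 8/(8−i).
E = 8/8 + 8/7 + 8/6 + 8/5 + 8/4 + 8/3 + 8/2 + 8/1 = 761/35 ≈ 21.743.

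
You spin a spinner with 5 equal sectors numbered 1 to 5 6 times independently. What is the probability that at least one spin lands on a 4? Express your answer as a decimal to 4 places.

0.7379

P(no spin lands on a 4) = (4/5)^6 ≈ 0.2621.
P(at least one) = 1 − 0.2621 = 0.7379.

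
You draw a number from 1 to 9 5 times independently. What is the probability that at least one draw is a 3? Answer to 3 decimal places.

P(no draw is a 3) = (8/9)^5 ≈ 0.555.
P(at least one) = 1 − 0.555 = 0.445.

0.445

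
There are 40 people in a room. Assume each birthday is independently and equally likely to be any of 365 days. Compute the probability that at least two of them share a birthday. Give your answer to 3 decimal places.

0.891

It's easier to compute the probability that all 40 are distinct.
P(all distinct) = 365/365 · 364/365 · ··· · 326/365 ≈ 0.109.
So the probability of at least one match is 1 − 0.109 = 0.891.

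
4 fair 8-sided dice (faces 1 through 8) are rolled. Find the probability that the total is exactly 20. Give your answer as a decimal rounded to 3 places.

There are 8^4 = 4096 equally likely outcomes.
The number of ordered 4-tuples from {1,…,8} summing to 20 is 315.
P(sum = 20) = 315/4096 ≈ 0.077.

0.077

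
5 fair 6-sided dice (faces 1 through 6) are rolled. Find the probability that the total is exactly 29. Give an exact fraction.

There are 6^5 = 7776 equally likely outcomes.
The number of ordered 5-tuples from {1,…,6} summing to 29 is 5.
P(sum = 29) = 5/7776.

5/7776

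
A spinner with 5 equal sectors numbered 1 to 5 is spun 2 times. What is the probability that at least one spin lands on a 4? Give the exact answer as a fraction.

9/25

P(no spin lands on a 4) = (4/5)^2 = 16/25.
P(at least one) = 1 − 16/25 = 9/25.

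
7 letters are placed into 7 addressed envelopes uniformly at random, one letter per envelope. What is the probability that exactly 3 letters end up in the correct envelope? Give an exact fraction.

Choose which 3 of the 7 are fixed: C(7,3) = 35 ways.
The remaining 4 must have no fixed point: D(4) = 9.
P = 35·9/5040 = 1/16.

1/16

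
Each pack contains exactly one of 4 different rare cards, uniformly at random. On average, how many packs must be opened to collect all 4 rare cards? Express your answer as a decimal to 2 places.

8.33

After i distinct types are collected, each trial gives a new one with probability (4−i)/4, so the expected wait for the next new type is 4/(4−i).
E = 4/4 + 4/3 + 4/2 + 4/1 = 25/3 ≈ 8.33.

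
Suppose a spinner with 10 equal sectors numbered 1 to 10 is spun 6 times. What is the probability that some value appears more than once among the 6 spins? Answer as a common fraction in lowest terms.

1061/1250

P(all 6 different) = 10/10 · 9/10 · ··· · 5/10 = 189/1250.
P(at least two equal) = 1 − 189/1250 = 1061/1250.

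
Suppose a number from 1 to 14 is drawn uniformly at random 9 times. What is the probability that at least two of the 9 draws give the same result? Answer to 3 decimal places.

P(all 9 different) = 14/14 · 13/14 · ··· · 6/14 ≈ 0.035.
P(at least two equal) = 1 − 0.035 = 0.965.

0.965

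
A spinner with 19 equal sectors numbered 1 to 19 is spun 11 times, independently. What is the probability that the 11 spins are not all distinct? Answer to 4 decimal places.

0.9741

P(all 11 different) = 19/19 · 18/19 · ··· · 9/19 ≈ 0.0259.
P(at least two equal) = 1 − 0.0259 = 0.9741.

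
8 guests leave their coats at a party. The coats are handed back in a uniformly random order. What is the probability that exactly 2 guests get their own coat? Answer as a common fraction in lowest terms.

53/288

Choose which 2 of the 8 are fixed: C(8,2) = 28 ways.
The remaining 6 must have no fixed point: D(6) = 265.
P = 28·265/40320 = 53/288.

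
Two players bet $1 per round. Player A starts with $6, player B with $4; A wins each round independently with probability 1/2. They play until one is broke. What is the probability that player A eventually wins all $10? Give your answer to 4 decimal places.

With a fair step, P(i) = ½P(i−1) + ½P(i+1) with P(0)=0, P(10)=1 has the linear solution P(i) = i/10.
P(6) = 6/10 = 3/5 ≈ 0.6000.

0.6000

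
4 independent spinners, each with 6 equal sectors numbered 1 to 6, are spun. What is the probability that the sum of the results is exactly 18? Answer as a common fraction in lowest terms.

There are 6^4 = 1296 equally likely outcomes.
The number of ordered 4-tuples from {1,…,6} summing to 18 is 80.
P(sum = 18) = 80/1296 = 5/81.

5/81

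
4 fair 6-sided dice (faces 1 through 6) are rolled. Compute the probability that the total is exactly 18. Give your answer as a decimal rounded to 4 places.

0.0617

There are 6^4 = 1296 equally likely outcomes.
The number of ordered 4-tuples from {1,…,6} summing to 18 is 80.
P(sum = 18) = 80/1296 = 5/81 ≈ 0.0617.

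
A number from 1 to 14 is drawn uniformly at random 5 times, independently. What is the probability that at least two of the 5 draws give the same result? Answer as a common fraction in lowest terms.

2657/4802

P(all 5 different) = 14/14 · 13/14 · ··· · 10/14 = 2145/4802.
P(at least two equal) = 1 − 2145/4802 = 2657/4802.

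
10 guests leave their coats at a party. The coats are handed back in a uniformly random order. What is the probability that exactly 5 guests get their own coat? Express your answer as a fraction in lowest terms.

Choose which 5 of the 10 are fixed: C(10,5) = 252 ways.
The remaining 5 must have no fixed point: D(5) = 44.
P = 252·44/3628800 = 11/3600.

11/3600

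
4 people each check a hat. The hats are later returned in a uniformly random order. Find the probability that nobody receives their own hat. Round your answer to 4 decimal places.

This is the derangement probability: permutations of 4 with no fixed point.
D(4) = 4! · (1 − 1/1! + 1/2! − ··· + (−1)^4/4!) = 9.
P = 9/24 = 3/8 ≈ 0.3750.

0.3750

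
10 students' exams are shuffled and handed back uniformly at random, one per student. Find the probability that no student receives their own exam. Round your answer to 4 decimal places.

0.3679

This is the derangement probability: permutations of 10 with no fixed point.
D(10) = 10! · (1 − 1/1! + 1/2! − ··· + (−1)^10/10!) = 1334961.
P = 1334961/3628800 = 16481/44800 ≈ 0.3679.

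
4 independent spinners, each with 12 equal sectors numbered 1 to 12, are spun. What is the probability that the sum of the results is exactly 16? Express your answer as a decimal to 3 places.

There are 12^4 = 20736 equally likely outcomes.
The number of ordered 4-tuples from {1,…,12} summing to 16 is 451.
P(sum = 16) = 451/20736 ≈ 0.022.

0.022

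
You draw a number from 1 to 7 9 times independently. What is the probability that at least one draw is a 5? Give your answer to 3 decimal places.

0.750

P(no draw is a 5) = (6/7)^9 ≈ 0.250.
P(at least one) = 1 − 0.250 = 0.750.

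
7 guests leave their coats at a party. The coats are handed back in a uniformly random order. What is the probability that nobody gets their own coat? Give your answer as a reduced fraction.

This is the derangement probability: permutations of 7 with no fixed point.
D(7) = 7! · (1 − 1/1! + 1/2! − ··· + (−1)^7/7!) = 1854.
P = 1854/5040 = 103/280.

103/280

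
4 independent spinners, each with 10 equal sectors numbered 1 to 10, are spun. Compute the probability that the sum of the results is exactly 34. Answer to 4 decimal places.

0.0084

There are 10^4 = 10000 equally likely outcomes.
The number of ordered 4-tuples from {1,…,10} summing to 34 is 84.
P(sum = 34) = 84/10000 = 21/2500 ≈ 0.0084.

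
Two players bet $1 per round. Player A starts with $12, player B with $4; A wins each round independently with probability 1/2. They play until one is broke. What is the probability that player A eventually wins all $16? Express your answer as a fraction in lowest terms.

With a fair step, P(i) = ½P(i−1) + ½P(i+1) with P(0)=0, P(16)=1 has the linear solution P(i) = i/16.
P(12) = 12/16 = 3/4.

3/4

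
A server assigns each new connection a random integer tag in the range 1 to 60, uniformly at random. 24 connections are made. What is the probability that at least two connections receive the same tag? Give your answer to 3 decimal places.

It's easier to compute the probability that all 24 are distinct.
P(all distinct) = 60/60 · 59/60 · ··· · 37/60 ≈ 0.005.
So the probability of at least one match is 1 − 0.005 = 0.995.

0.995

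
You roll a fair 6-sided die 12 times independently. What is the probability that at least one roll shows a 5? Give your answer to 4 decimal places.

0.8878

P(no roll shows a 5) = (5/6)^12 ≈ 0.1122.
P(at least one) = 1 − 0.1122 = 0.8878.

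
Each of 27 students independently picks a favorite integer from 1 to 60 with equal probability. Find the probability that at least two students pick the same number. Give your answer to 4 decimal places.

0.9991

It's easier to compute the probability that all 27 are distinct.
P(all distinct) = 60/60 · 59/60 · ··· · 34/60 ≈ 0.0009.
So the probability of at least one match is 1 − 0.0009 = 0.9991.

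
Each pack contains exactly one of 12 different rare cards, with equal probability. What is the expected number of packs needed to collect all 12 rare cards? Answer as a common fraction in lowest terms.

After i distinct types are collected, each trial gives a new one with probability (12−i)/12, so the expected wait for the next new type is 12/(12−i).
E = 12/12 + 12/11 + 12/10 + 12/9 + 12/8 + 12/7 + 12/6 + 12/5 + 12/4 + 12/3 + 12/2 + 12/1 = 86021/2310.

86021/2310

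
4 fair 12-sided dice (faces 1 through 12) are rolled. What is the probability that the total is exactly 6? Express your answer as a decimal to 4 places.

There are 12^4 = 20736 equally likely outcomes.
The number of ordered 4-tuples from {1,…,12} summing to 6 is 10.
P(sum = 6) = 10/20736 = 5/10368 ≈ 0.0005.

0.0005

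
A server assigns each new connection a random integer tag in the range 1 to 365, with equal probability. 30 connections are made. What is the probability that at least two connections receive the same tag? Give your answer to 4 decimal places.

0.7063

It's easier to compute the probability that all 30 are distinct.
P(all distinct) = 365/365 · 364/365 · ··· · 336/365 ≈ 0.2937.
So the probability of at least one match is 1 − 0.2937 = 0.7063.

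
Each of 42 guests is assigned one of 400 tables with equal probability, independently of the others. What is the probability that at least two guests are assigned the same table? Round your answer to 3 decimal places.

0.893

It's easier to compute the probability that all 42 are distinct.
P(all distinct) = 400/400 · 399/400 · ··· · 359/400 ≈ 0.107.
So the probability of at least one match is 1 − 0.107 = 0.893.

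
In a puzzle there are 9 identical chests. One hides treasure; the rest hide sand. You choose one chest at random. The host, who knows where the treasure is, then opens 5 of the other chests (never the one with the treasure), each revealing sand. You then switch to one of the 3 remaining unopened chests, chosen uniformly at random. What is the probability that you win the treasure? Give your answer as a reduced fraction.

8/27

Your original chest holds the treasure with probability 1/9, so the other 8 collectively hold it with probability 8/9.
The host can always find 5 empty chests to open, so the reveals don't change that 8/9; it is now spread over the 3 remaining unopened chests.
P(win by switching) = (8/9) · (1/3) = 8/27.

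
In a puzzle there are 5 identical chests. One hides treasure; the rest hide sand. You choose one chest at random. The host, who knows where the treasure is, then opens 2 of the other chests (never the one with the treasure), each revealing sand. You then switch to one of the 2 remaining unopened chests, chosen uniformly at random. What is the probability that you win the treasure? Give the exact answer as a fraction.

Your original chest holds the treasure with probability 1/5, so the other 4 collectively hold it with probability 4/5.
The host can always find 2 empty chests to open, so the reveals don't change that 4/5; it is now spread over the 2 remaining unopened chests.
P(win by switching) = (4/5) · (1/2) = 2/5.

2/5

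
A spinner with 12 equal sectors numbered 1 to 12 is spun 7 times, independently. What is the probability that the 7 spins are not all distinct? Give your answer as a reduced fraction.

3071/3456

P(all 7 different) = 12/12 · 11/12 · ··· · 6/12 = 385/3456.
P(at least two equal) = 1 − 385/3456 = 3071/3456.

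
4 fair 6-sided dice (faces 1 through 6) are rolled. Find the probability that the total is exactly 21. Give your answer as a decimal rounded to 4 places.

There are 6^4 = 1296 equally likely outcomes.
The number of ordered 4-tuples from {1,…,6} summing to 21 is 20.
P(sum = 21) = 20/1296 = 5/324 ≈ 0.0154.

0.0154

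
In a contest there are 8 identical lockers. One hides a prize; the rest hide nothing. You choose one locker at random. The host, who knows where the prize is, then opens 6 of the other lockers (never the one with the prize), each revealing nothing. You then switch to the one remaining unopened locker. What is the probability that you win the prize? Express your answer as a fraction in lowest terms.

7/8

Your original locker holds the prize with probability 1/8, so the other 7 collectively hold it with probability 7/8.
The host can always find 6 empty lockers to open, so the reveals don't change that 7/8; it is now spread over the 1 remaining unopened locker.
P(win by switching) = (7/8) · (1/1) = 7/8.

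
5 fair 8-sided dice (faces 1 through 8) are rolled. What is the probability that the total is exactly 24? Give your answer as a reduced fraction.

595/8192

There are 8^5 = 32768 equally likely outcomes.
The number of ordered 5-tuples from {1,…,8} summing to 24 is 2380.
P(sum = 24) = 2380/32768 = 595/8192.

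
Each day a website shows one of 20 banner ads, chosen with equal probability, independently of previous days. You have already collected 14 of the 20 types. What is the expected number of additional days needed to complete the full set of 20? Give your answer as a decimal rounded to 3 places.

Starting from 14 distinct types, each trial gives a new one with probability (20−i)/20 when i types are held, so the wait for the next new type is 20/(20−i).
E = 20/6 + 20/5 + 20/4 + 20/3 + 20/2 + 20/1 = 49 ≈ 49.000.

49.000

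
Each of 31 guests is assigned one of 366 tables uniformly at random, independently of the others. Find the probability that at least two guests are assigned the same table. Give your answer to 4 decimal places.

It's easier to compute the probability that all 31 are distinct.
P(all distinct) = 366/366 · 365/366 · ··· · 336/366 ≈ 0.2705.
So the probability of at least one match is 1 − 0.2705 = 0.7295.

0.7295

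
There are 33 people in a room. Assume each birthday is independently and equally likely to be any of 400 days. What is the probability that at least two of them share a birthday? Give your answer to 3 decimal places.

0.743

It's easier to compute the probability that all 33 are distinct.
P(all distinct) = 400/400 · 399/400 · ··· · 368/400 ≈ 0.257.
So the probability of at least one match is 1 − 0.257 = 0.743.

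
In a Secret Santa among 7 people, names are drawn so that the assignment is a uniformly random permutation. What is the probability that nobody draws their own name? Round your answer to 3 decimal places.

This is the derangement probability: permutations of 7 with no fixed point.
D(7) = 7! · (1 − 1/1! + 1/2! − ··· + (−1)^7/7!) = 1854.
P = 1854/5040 = 103/280 ≈ 0.368.

0.368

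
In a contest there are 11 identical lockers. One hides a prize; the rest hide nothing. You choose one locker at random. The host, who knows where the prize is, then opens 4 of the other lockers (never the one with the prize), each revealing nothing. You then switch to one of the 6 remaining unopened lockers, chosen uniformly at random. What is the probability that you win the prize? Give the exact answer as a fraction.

Your original locker holds the prize with probability 1/11, so the other 10 collectively hold it with probability 10/11.
The host can always find 4 empty lockers to open, so the reveals don't change that 10/11; it is now spread over the 6 remaining unopened lockers.
P(win by switching) = (10/11) · (1/6) = 5/33.

5/33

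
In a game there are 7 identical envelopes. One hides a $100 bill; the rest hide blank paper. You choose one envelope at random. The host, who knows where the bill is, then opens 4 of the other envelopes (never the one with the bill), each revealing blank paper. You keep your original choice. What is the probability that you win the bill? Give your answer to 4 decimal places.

0.1429

The host can always open 4 empty envelopes regardless of your choice, so the reveals give no information about your original envelope.
P(win by staying) = 1/7 ≈ 0.1429.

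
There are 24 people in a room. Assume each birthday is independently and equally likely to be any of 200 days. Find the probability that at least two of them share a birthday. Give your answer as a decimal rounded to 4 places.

It's easier to compute the probability that all 24 are distinct.
P(all distinct) = 200/200 · 199/200 · ··· · 177/200 ≈ 0.2375.
So the probability of at least one match is 1 − 0.2375 = 0.7625.

0.7625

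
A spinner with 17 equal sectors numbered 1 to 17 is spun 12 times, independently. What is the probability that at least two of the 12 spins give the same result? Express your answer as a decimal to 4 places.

P(all 12 different) = 17/17 · 16/17 · ··· · 6/17 ≈ 0.0051.
P(at least two equal) = 1 − 0.0051 = 0.9949.

0.9949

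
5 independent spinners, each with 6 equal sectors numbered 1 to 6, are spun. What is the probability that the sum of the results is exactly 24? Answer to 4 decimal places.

0.0264

There are 6^5 = 7776 equally likely outcomes.
The number of ordered 5-tuples from {1,…,6} summing to 24 is 205.
P(sum = 24) = 205/7776 ≈ 0.0264.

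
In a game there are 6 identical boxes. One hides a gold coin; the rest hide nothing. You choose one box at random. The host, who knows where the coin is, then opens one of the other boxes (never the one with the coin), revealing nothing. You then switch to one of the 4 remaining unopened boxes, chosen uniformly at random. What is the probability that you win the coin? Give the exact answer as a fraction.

Your original box holds the coin with probability 1/6, so the other 5 collectively hold it with probability 5/6.
The host can always find an empty box to open, so this doesn't change that 5/6; it is now spread over the 4 remaining unopened boxes.
P(win by switching) = (5/6) · (1/4) = 5/24.

5/24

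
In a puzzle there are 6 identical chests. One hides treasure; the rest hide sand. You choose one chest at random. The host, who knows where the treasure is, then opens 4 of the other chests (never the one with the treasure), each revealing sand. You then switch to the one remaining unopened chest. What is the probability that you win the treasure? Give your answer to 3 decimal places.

Your original chest holds the treasure with probability 1/6, so the other 5 collectively hold it with probability 5/6.
The host can always find 4 empty chests to open, so the reveals don't change that 5/6; it is now spread over the 1 remaining unopened chest.
P(win by switching) = (5/6) · (1/1) = 5/6 ≈ 0.833.

0.833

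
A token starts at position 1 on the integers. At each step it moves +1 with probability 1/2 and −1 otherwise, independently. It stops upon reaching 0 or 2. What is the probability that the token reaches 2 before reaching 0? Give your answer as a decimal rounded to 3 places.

With a fair step, P(i) = ½P(i−1) + ½P(i+1) with P(0)=0, P(2)=1 has the linear solution P(i) = i/2.
P(1) = 1/2 ≈ 0.500.

0.500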